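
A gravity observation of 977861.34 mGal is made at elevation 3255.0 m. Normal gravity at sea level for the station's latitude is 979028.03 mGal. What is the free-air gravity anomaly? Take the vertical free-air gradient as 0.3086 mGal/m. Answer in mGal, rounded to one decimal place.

-162.2

Free-air correction = 0.3086 × 3255.0 = 1004.49 mGal
Free-air anomaly = 977861.34 − 979028.03 + (1004.49) = -162.20 mGal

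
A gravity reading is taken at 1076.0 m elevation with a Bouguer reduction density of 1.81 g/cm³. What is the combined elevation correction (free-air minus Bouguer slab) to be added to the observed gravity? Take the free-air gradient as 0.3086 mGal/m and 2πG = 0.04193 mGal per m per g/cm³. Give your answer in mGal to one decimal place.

Combined gradient = 0.3086 − 0.04193 × 1.81 = 0.2327067 mGal/m
Combined elevation correction = 0.2327067 × 1076.0 = 250.4 mGal

250.4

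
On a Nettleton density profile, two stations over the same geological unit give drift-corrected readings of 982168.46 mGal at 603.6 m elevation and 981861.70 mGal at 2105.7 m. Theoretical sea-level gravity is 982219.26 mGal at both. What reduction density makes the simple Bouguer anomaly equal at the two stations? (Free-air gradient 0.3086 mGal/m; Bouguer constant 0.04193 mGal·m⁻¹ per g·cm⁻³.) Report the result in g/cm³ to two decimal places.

Δg_obs = 981861.70 − 982168.46 = -306.76 mGal over Δh = 2105.7 − 603.6 = 1502.1 m
Equal Bouguer anomalies ⇒ Δg_obs + (0.3086 − 0.04193ρ)·Δh = 0
0.3086 − 0.04193ρ = −Δg_obs/Δh = 0.20422
ρ = (0.3086 − 0.20422) / 0.04193 = 2.49 g/cm³

2.49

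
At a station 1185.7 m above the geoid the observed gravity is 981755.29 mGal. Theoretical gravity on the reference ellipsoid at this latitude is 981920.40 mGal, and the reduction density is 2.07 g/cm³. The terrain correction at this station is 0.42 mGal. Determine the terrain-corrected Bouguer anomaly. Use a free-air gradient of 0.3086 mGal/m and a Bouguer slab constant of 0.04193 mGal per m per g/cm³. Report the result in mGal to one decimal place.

98.3

Free-air correction = 0.3086 × 1185.7 = 365.91 mGal
Free-air anomaly = 981755.29 − 981920.40 + (365.91) = 200.80 mGal
Bouguer slab correction = 0.04193 × 2.07 × 1185.7 = 102.91 mGal
Simple Bouguer anomaly = 200.80 − (102.91) = 97.89 mGal
Complete Bouguer anomaly = 97.89 + 0.42 = 98.31 mGal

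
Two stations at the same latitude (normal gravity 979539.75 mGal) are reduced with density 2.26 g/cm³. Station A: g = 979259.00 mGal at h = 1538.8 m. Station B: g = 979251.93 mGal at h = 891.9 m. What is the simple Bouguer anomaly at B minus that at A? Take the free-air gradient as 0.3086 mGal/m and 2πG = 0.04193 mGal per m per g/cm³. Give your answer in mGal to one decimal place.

Δg_SB(A) = 979259.00 − 979539.75 + 0.3086×1538.8 − 0.04193×2.26×1538.8 = 48.30 mGal
Δg_SB(B) = 979251.93 − 979539.75 + 0.3086×891.9 − 0.04193×2.26×891.9 = -97.10 mGal
Difference = -97.10 − (48.30) = -145.40 mGal

-145.4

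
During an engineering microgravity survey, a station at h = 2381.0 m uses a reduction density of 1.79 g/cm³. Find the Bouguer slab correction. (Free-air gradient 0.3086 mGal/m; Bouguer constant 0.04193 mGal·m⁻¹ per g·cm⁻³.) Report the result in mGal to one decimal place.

Bouguer slab correction = 0.04193 × 1.79 × 2381.0 = 178.7 mGal

178.7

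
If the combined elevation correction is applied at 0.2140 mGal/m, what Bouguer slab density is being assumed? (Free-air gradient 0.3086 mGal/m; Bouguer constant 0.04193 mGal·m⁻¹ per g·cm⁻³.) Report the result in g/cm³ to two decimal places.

0.2140 = 0.3086 − 0.04193 × ρ
ρ = (0.3086 − 0.2140) / 0.04193 = 2.26 g/cm³

2.26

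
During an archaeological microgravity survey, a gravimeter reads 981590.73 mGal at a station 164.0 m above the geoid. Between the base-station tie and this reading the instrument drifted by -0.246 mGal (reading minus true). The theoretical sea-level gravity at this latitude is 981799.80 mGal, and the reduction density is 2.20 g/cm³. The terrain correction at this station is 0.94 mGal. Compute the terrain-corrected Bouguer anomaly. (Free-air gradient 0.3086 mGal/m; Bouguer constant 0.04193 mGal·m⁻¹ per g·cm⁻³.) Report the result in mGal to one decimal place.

Drift-corrected reading = 981590.73 − (-0.246) = 981590.976 mGal
Free-air correction = 0.3086 × 164.0 = 50.61 mGal
Free-air anomaly = 981590.976 − 981799.80 + (50.61) = -158.214 mGal
Bouguer slab correction = 0.04193 × 2.20 × 164.0 = 15.13 mGal
Simple Bouguer anomaly = -158.214 − (15.13) = -173.344 mGal
Complete Bouguer anomaly = -173.344 + 0.94 = -172.404 mGal

-172.4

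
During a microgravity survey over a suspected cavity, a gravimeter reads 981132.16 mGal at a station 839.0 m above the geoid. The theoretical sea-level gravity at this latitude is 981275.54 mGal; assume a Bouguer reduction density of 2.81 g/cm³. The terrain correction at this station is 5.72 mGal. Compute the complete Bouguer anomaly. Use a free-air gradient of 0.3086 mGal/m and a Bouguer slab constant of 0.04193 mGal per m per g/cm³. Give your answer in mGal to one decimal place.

22.4

Free-air correction = 0.3086 × 839.0 = 258.92 mGal
Free-air anomaly = 981132.16 − 981275.54 + (258.92) = 115.54 mGal
Bouguer slab correction = 0.04193 × 2.81 × 839.0 = 98.85 mGal
Simple Bouguer anomaly = 115.54 − (98.85) = 16.69 mGal
Complete Bouguer anomaly = 16.69 + 5.72 = 22.41 mGal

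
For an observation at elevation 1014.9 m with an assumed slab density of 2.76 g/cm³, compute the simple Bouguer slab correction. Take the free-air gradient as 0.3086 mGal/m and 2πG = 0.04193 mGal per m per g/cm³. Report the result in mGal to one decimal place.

Bouguer slab correction = 0.04193 × 2.76 × 1014.9 = 117.5 mGal

117.5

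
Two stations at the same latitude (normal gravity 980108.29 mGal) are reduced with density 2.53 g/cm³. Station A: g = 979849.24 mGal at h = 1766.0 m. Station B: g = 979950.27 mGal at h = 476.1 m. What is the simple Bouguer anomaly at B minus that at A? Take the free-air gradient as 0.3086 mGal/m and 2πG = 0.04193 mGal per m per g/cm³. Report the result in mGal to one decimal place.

Δg_SB(A) = 979849.24 − 980108.29 + 0.3086×1766.0 − 0.04193×2.53×1766.0 = 98.60 mGal
Δg_SB(B) = 979950.27 − 980108.29 + 0.3086×476.1 − 0.04193×2.53×476.1 = -61.60 mGal
Difference = -61.60 − (98.60) = -160.20 mGal

-160.2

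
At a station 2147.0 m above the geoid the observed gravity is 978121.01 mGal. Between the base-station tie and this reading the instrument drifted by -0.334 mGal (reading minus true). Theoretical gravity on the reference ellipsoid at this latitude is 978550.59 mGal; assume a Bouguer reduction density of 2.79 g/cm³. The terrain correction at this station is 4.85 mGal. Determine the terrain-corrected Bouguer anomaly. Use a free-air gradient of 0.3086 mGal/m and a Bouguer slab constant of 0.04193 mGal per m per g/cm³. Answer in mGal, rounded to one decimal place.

-13.0

Drift-corrected reading = 978121.01 − (-0.334) = 978121.344 mGal
Free-air correction = 0.3086 × 2147.0 = 662.56 mGal
Free-air anomaly = 978121.344 − 978550.59 + (662.56) = 233.314 mGal
Bouguer slab correction = 0.04193 × 2.79 × 2147.0 = 251.17 mGal
Simple Bouguer anomaly = 233.314 − (251.17) = -17.856 mGal
Complete Bouguer anomaly = -17.856 + 4.85 = -13.006 mGal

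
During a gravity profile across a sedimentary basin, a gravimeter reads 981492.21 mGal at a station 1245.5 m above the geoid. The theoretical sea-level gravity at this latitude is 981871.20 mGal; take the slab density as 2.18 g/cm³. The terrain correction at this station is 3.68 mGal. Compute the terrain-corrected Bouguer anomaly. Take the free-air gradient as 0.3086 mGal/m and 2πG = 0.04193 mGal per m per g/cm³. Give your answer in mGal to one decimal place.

Free-air correction = 0.3086 × 1245.5 = 384.36 mGal
Free-air anomaly = 981492.21 − 981871.20 + (384.36) = 5.37 mGal
Bouguer slab correction = 0.04193 × 2.18 × 1245.5 = 113.85 mGal
Simple Bouguer anomaly = 5.37 − (113.85) = -108.48 mGal
Complete Bouguer anomaly = -108.48 + 3.68 = -104.80 mGal

-104.8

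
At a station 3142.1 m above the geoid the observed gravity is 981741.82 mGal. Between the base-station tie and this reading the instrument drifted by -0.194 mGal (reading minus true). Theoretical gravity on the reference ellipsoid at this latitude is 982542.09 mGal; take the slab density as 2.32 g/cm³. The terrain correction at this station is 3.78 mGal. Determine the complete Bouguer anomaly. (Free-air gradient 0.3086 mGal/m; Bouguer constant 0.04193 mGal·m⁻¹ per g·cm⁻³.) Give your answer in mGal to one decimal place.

-132.3

Drift-corrected reading = 981741.82 − (-0.194) = 981742.014 mGal
Free-air correction = 0.3086 × 3142.1 = 969.65 mGal
Free-air anomaly = 981742.014 − 982542.09 + (969.65) = 169.574 mGal
Bouguer slab correction = 0.04193 × 2.32 × 3142.1 = 305.66 mGal
Simple Bouguer anomaly = 169.574 − (305.66) = -136.086 mGal
Complete Bouguer anomaly = -136.086 + 3.78 = -132.306 mGal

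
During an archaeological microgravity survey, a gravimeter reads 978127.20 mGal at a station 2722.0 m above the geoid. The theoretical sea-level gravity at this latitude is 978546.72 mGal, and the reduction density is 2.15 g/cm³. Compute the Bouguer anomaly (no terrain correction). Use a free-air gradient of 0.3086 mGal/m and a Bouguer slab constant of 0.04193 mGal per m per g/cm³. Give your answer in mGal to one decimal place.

175.1

Free-air correction = 0.3086 × 2722.0 = 840.01 mGal
Free-air anomaly = 978127.20 − 978546.72 + (840.01) = 420.49 mGal
Bouguer slab correction = 0.04193 × 2.15 × 2722.0 = 245.39 mGal
Simple Bouguer anomaly = 420.49 − (245.39) = 175.10 mGal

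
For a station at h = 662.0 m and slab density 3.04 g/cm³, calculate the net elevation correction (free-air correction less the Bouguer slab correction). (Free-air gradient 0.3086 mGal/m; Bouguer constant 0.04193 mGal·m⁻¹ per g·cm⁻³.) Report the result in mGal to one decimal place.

119.9

Combined gradient = 0.3086 − 0.04193 × 3.04 = 0.1811328 mGal/m
Combined elevation correction = 0.1811328 × 662.0 = 119.9 mGal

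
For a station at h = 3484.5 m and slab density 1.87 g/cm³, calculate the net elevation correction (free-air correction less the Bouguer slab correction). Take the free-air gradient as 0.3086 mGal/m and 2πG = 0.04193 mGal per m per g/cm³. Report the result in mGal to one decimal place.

Combined gradient = 0.3086 − 0.04193 × 1.87 = 0.2301909 mGal/m
Combined elevation correction = 0.2301909 × 3484.5 = 802.1 mGal

802.1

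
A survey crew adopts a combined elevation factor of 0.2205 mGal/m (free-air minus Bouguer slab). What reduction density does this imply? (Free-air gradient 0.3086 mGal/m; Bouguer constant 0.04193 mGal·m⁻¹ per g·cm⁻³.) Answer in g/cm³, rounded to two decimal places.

2.10

0.2205 = 0.3086 − 0.04193 × ρ
ρ = (0.3086 − 0.2205) / 0.04193 = 2.10 g/cm³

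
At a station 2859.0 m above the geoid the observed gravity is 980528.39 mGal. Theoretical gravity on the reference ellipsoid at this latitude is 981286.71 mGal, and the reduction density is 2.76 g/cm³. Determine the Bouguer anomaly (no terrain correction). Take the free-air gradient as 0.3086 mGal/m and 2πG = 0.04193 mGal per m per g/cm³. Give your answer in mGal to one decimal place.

Free-air correction = 0.3086 × 2859.0 = 882.29 mGal
Free-air anomaly = 980528.39 − 981286.71 + (882.29) = 123.97 mGal
Bouguer slab correction = 0.04193 × 2.76 × 2859.0 = 330.86 mGal
Simple Bouguer anomaly = 123.97 − (330.86) = -206.89 mGal

-206.9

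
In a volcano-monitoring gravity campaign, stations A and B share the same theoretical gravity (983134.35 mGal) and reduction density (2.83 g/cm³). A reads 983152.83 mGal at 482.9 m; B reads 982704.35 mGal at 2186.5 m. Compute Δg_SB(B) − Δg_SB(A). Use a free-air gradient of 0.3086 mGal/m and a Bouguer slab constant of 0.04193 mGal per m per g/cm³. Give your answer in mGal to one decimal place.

Δg_SB(A) = 983152.83 − 983134.35 + 0.3086×482.9 − 0.04193×2.83×482.9 = 110.20 mGal
Δg_SB(B) = 982704.35 − 983134.35 + 0.3086×2186.5 − 0.04193×2.83×2186.5 = -14.70 mGal
Difference = -14.70 − (110.20) = -124.90 mGal

-124.9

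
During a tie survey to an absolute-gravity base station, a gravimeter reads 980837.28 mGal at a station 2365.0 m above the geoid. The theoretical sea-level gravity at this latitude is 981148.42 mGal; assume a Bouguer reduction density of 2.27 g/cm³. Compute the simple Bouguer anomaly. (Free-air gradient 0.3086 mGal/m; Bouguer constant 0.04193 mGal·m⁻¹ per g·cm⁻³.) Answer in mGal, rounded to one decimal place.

193.6

Free-air correction = 0.3086 × 2365.0 = 729.84 mGal
Free-air anomaly = 980837.28 − 981148.42 + (729.84) = 418.70 mGal
Bouguer slab correction = 0.04193 × 2.27 × 2365.0 = 225.10 mGal
Simple Bouguer anomaly = 418.70 − (225.10) = 193.60 mGal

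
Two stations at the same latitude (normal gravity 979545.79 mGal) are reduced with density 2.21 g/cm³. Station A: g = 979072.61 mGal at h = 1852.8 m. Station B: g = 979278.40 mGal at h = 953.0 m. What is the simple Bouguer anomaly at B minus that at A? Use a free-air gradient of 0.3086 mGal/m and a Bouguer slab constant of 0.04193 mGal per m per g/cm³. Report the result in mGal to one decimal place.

Δg_SB(A) = 979072.61 − 979545.79 + 0.3086×1852.8 − 0.04193×2.21×1852.8 = -73.10 mGal
Δg_SB(B) = 979278.40 − 979545.79 + 0.3086×953.0 − 0.04193×2.21×953.0 = -61.60 mGal
Difference = -61.60 − (-73.10) = 11.50 mGal

11.5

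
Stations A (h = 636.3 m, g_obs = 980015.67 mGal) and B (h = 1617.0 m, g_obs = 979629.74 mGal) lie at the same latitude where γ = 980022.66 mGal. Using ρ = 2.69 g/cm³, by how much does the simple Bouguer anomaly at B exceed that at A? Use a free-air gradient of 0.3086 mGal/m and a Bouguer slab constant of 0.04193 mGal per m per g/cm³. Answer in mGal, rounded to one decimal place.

-193.9

Δg_SB(A) = 980015.67 − 980022.66 + 0.3086×636.3 − 0.04193×2.69×636.3 = 117.60 mGal
Δg_SB(B) = 979629.74 − 980022.66 + 0.3086×1617.0 − 0.04193×2.69×1617.0 = -76.30 mGal
Difference = -76.30 − (117.60) = -193.90 mGal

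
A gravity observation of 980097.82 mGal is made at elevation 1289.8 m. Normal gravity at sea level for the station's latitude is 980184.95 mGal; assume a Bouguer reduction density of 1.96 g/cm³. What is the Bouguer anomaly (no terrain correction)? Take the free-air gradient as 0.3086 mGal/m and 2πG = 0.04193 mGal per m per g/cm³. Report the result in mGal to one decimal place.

204.9

Free-air correction = 0.3086 × 1289.8 = 398.03 mGal
Free-air anomaly = 980097.82 − 980184.95 + (398.03) = 310.90 mGal
Bouguer slab correction = 0.04193 × 1.96 × 1289.8 = 106.00 mGal
Simple Bouguer anomaly = 310.90 − (106.00) = 204.90 mGal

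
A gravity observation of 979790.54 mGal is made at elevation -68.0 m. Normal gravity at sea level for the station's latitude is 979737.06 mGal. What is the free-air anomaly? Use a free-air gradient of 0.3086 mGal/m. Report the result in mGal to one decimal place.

32.5

Free-air correction = 0.3086 × -68.0 = -20.98 mGal
Free-air anomaly = 979790.54 − 979737.06 + (-20.98) = 32.50 mGal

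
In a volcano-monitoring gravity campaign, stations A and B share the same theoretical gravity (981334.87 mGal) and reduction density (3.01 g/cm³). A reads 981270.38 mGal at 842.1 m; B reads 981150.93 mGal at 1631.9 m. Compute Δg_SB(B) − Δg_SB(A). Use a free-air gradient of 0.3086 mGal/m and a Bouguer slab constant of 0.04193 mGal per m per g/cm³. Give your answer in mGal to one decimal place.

Δg_SB(A) = 981270.38 − 981334.87 + 0.3086×842.1 − 0.04193×3.01×842.1 = 89.10 mGal
Δg_SB(B) = 981150.93 − 981334.87 + 0.3086×1631.9 − 0.04193×3.01×1631.9 = 113.70 mGal
Difference = 113.70 − (89.10) = 24.60 mGal

24.6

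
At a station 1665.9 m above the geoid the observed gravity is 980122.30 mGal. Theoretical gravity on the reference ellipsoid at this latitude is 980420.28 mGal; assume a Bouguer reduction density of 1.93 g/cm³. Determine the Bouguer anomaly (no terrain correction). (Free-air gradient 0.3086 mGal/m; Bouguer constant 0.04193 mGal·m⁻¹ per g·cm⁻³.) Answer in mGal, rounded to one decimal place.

81.3

Free-air correction = 0.3086 × 1665.9 = 514.10 mGal
Free-air anomaly = 980122.30 − 980420.28 + (514.10) = 216.12 mGal
Bouguer slab correction = 0.04193 × 1.93 × 1665.9 = 134.81 mGal
Simple Bouguer anomaly = 216.12 − (134.81) = 81.31 mGal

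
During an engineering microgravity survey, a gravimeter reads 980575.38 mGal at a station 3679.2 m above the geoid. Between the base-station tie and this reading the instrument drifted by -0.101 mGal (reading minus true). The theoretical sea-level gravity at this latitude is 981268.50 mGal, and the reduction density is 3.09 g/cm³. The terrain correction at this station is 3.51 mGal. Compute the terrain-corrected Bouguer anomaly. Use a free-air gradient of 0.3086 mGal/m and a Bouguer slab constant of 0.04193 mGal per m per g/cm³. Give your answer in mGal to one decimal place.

Drift-corrected reading = 980575.38 − (-0.101) = 980575.481 mGal
Free-air correction = 0.3086 × 3679.2 = 1135.40 mGal
Free-air anomaly = 980575.481 − 981268.50 + (1135.40) = 442.381 mGal
Bouguer slab correction = 0.04193 × 3.09 × 3679.2 = 476.69 mGal
Simple Bouguer anomaly = 442.381 − (476.69) = -34.309 mGal
Complete Bouguer anomaly = -34.309 + 3.51 = -30.799 mGal

-30.8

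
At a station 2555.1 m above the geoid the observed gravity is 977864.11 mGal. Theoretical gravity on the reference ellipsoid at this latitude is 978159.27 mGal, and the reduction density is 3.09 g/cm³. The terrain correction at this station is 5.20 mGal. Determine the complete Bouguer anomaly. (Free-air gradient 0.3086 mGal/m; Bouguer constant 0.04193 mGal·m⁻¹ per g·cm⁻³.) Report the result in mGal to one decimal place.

Free-air correction = 0.3086 × 2555.1 = 788.50 mGal
Free-air anomaly = 977864.11 − 978159.27 + (788.50) = 493.34 mGal
Bouguer slab correction = 0.04193 × 3.09 × 2555.1 = 331.05 mGal
Simple Bouguer anomaly = 493.34 − (331.05) = 162.29 mGal
Complete Bouguer anomaly = 162.29 + 5.20 = 167.49 mGal

167.5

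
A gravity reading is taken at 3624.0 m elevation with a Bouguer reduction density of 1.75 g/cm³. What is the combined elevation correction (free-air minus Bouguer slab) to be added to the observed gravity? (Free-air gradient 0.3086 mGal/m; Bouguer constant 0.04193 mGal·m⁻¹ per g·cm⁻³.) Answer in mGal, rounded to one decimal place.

Combined gradient = 0.3086 − 0.04193 × 1.75 = 0.2352225 mGal/m
Combined elevation correction = 0.2352225 × 3624.0 = 852.4 mGal

852.4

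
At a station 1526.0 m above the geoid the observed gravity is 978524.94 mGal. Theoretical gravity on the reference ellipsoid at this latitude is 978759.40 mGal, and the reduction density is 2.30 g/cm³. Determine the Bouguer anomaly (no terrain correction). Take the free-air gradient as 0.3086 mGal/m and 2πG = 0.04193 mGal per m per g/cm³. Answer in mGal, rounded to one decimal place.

Free-air correction = 0.3086 × 1526.0 = 470.92 mGal
Free-air anomaly = 978524.94 − 978759.40 + (470.92) = 236.46 mGal
Bouguer slab correction = 0.04193 × 2.30 × 1526.0 = 147.17 mGal
Simple Bouguer anomaly = 236.46 − (147.17) = 89.29 mGal

89.3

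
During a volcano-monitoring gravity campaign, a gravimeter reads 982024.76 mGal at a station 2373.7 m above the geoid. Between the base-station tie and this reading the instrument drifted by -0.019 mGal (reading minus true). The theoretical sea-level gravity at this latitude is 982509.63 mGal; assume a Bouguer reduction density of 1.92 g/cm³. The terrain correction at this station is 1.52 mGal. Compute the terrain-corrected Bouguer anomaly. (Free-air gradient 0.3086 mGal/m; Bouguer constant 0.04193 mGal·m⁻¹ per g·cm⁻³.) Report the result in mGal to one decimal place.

Drift-corrected reading = 982024.76 − (-0.019) = 982024.779 mGal
Free-air correction = 0.3086 × 2373.7 = 732.52 mGal
Free-air anomaly = 982024.779 − 982509.63 + (732.52) = 247.669 mGal
Bouguer slab correction = 0.04193 × 1.92 × 2373.7 = 191.10 mGal
Simple Bouguer anomaly = 247.669 − (191.10) = 56.569 mGal
Complete Bouguer anomaly = 56.569 + 1.52 = 58.089 mGal

58.1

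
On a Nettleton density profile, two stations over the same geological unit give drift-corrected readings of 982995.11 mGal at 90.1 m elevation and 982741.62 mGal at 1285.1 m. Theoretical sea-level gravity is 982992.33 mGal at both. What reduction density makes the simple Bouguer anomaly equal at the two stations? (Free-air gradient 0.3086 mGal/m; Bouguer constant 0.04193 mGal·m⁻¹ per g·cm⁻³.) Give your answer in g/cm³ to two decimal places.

Δg_obs = 982741.62 − 982995.11 = -253.49 mGal over Δh = 1285.1 − 90.1 = 1195.0 m
Equal Bouguer anomalies ⇒ Δg_obs + (0.3086 − 0.04193ρ)·Δh = 0
0.3086 − 0.04193ρ = −Δg_obs/Δh = 0.21213
ρ = (0.3086 − 0.21213) / 0.04193 = 2.30 g/cm³

2.30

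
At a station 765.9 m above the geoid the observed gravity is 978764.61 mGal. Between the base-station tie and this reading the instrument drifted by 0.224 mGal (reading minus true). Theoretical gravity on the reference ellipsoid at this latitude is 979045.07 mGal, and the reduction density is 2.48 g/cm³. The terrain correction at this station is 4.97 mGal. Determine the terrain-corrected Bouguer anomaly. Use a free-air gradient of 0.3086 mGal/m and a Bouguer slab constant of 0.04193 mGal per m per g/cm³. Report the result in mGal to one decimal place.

-119.0

Drift-corrected reading = 978764.61 − (0.224) = 978764.386 mGal
Free-air correction = 0.3086 × 765.9 = 236.36 mGal
Free-air anomaly = 978764.386 − 979045.07 + (236.36) = -44.324 mGal
Bouguer slab correction = 0.04193 × 2.48 × 765.9 = 79.64 mGal
Simple Bouguer anomaly = -44.324 − (79.64) = -123.964 mGal
Complete Bouguer anomaly = -123.964 + 4.97 = -118.994 mGal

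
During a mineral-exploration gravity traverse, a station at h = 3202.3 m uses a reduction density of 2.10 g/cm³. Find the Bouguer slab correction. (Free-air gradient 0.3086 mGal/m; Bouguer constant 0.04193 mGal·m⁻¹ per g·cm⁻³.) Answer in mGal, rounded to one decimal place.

Bouguer slab correction = 0.04193 × 2.10 × 3202.3 = 282.0 mGal

282.0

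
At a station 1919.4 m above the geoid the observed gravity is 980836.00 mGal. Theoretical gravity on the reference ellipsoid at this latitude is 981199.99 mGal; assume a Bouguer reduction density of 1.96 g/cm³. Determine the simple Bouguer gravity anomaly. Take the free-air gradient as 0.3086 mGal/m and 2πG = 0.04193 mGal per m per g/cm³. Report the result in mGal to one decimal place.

70.6

Free-air correction = 0.3086 × 1919.4 = 592.33 mGal
Free-air anomaly = 980836.00 − 981199.99 + (592.33) = 228.34 mGal
Bouguer slab correction = 0.04193 × 1.96 × 1919.4 = 157.74 mGal
Simple Bouguer anomaly = 228.34 − (157.74) = 70.60 mGal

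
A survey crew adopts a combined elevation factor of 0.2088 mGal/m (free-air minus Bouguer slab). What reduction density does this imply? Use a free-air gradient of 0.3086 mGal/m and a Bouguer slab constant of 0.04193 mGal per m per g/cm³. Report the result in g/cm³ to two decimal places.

2.38

0.2088 = 0.3086 − 0.04193 × ρ
ρ = (0.3086 − 0.2088) / 0.04193 = 2.38 g/cm³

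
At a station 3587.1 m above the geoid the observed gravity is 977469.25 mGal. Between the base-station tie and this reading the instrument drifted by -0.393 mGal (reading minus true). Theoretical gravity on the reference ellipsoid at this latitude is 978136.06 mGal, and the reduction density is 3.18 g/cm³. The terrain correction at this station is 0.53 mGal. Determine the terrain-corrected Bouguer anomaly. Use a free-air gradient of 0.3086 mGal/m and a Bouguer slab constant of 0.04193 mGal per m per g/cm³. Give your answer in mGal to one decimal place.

-37.2

Drift-corrected reading = 977469.25 − (-0.393) = 977469.643 mGal
Free-air correction = 0.3086 × 3587.1 = 1106.98 mGal
Free-air anomaly = 977469.643 − 978136.06 + (1106.98) = 440.563 mGal
Bouguer slab correction = 0.04193 × 3.18 × 3587.1 = 478.29 mGal
Simple Bouguer anomaly = 440.563 − (478.29) = -37.727 mGal
Complete Bouguer anomaly = -37.727 + 0.53 = -37.197 mGal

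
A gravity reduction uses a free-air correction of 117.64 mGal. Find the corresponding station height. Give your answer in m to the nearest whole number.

h = 117.64 / 0.3086 = 381.21 m

381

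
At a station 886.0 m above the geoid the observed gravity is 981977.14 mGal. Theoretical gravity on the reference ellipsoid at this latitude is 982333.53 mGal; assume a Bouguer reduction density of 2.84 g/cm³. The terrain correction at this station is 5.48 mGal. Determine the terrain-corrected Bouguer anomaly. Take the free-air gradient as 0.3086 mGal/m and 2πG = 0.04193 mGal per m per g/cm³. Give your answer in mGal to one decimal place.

Free-air correction = 0.3086 × 886.0 = 273.42 mGal
Free-air anomaly = 981977.14 − 982333.53 + (273.42) = -82.97 mGal
Bouguer slab correction = 0.04193 × 2.84 × 886.0 = 105.51 mGal
Simple Bouguer anomaly = -82.97 − (105.51) = -188.48 mGal
Complete Bouguer anomaly = -188.48 + 5.48 = -183.00 mGal

-183.0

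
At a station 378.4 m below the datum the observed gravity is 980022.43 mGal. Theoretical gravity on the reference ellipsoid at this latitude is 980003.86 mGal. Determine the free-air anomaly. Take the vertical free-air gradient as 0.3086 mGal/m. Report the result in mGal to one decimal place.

-98.2

Free-air correction = 0.3086 × -378.4 = -116.77 mGal
Free-air anomaly = 980022.43 − 980003.86 + (-116.77) = -98.20 mGal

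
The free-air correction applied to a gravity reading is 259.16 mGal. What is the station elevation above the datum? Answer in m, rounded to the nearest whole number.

840

h = 259.16 / 0.3086 = 839.79 m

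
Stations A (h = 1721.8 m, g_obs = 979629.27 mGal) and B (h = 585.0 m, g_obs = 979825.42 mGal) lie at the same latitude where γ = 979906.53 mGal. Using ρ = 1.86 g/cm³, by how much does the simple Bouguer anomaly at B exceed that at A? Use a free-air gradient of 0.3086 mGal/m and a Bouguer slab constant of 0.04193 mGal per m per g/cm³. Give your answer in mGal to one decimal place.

Δg_SB(A) = 979629.27 − 979906.53 + 0.3086×1721.8 − 0.04193×1.86×1721.8 = 119.80 mGal
Δg_SB(B) = 979825.42 − 979906.53 + 0.3086×585.0 − 0.04193×1.86×585.0 = 53.80 mGal
Difference = 53.80 − (119.80) = -66.00 mGal

-66.0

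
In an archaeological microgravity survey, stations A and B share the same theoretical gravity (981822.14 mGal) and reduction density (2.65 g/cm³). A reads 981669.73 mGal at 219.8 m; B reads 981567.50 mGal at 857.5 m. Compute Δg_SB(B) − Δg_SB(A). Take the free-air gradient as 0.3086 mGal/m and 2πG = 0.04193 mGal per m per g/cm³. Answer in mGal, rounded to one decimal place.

Δg_SB(A) = 981669.73 − 981822.14 + 0.3086×219.8 − 0.04193×2.65×219.8 = -109.00 mGal
Δg_SB(B) = 981567.50 − 981822.14 + 0.3086×857.5 − 0.04193×2.65×857.5 = -85.30 mGal
Difference = -85.30 − (-109.00) = 23.70 mGal

23.7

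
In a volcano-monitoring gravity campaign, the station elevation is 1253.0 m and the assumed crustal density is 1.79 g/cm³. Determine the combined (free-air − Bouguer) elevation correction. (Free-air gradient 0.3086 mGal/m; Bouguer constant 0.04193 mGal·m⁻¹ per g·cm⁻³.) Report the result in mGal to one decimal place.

292.6

Combined gradient = 0.3086 − 0.04193 × 1.79 = 0.2335453 mGal/m
Combined elevation correction = 0.2335453 × 1253.0 = 292.6 mGal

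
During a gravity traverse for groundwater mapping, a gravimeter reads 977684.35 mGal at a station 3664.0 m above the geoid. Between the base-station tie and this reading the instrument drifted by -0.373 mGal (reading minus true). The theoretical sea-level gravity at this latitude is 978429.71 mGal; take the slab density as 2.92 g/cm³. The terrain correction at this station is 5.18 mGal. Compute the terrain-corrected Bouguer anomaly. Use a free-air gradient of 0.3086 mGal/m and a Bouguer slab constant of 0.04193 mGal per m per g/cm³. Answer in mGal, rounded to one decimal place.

-57.7

Drift-corrected reading = 977684.35 − (-0.373) = 977684.723 mGal
Free-air correction = 0.3086 × 3664.0 = 1130.71 mGal
Free-air anomaly = 977684.723 − 978429.71 + (1130.71) = 385.723 mGal
Bouguer slab correction = 0.04193 × 2.92 × 3664.0 = 448.60 mGal
Simple Bouguer anomaly = 385.723 − (448.60) = -62.877 mGal
Complete Bouguer anomaly = -62.877 + 5.18 = -57.697 mGal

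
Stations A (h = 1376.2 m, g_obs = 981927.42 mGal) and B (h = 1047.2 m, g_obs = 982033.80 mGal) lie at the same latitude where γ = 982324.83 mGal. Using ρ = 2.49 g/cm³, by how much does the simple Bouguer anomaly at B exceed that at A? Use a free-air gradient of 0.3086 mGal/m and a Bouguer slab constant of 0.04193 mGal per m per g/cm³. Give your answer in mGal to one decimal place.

Δg_SB(A) = 981927.42 − 982324.83 + 0.3086×1376.2 − 0.04193×2.49×1376.2 = -116.40 mGal
Δg_SB(B) = 982033.80 − 982324.83 + 0.3086×1047.2 − 0.04193×2.49×1047.2 = -77.20 mGal
Difference = -77.20 − (-116.40) = 39.20 mGal

39.2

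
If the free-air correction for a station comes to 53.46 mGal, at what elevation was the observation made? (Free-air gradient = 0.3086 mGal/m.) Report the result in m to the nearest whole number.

h = 53.46 / 0.3086 = 173.23 m

173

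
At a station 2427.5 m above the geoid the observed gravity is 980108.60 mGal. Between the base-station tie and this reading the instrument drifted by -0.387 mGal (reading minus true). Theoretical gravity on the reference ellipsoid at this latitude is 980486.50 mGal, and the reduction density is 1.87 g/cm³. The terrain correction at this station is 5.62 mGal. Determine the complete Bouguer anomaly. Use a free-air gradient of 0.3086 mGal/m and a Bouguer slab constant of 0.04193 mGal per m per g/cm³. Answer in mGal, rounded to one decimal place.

186.9

Drift-corrected reading = 980108.60 − (-0.387) = 980108.987 mGal
Free-air correction = 0.3086 × 2427.5 = 749.13 mGal
Free-air anomaly = 980108.987 − 980486.50 + (749.13) = 371.617 mGal
Bouguer slab correction = 0.04193 × 1.87 × 2427.5 = 190.34 mGal
Simple Bouguer anomaly = 371.617 − (190.34) = 181.277 mGal
Complete Bouguer anomaly = 181.277 + 5.62 = 186.897 mGal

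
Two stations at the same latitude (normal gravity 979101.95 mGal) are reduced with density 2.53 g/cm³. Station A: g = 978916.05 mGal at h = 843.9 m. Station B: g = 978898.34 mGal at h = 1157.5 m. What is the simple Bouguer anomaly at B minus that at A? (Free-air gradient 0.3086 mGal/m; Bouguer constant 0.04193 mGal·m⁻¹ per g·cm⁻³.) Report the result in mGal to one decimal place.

Δg_SB(A) = 978916.05 − 979101.95 + 0.3086×843.9 − 0.04193×2.53×843.9 = -15.00 mGal
Δg_SB(B) = 978898.34 − 979101.95 + 0.3086×1157.5 − 0.04193×2.53×1157.5 = 30.80 mGal
Difference = 30.80 − (-15.00) = 45.80 mGal

45.8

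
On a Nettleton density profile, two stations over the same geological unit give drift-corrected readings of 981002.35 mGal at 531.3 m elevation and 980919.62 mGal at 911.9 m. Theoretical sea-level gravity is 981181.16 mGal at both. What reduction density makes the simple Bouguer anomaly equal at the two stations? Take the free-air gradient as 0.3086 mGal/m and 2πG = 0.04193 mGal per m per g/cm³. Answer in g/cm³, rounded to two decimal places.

2.18

Δg_obs = 980919.62 − 981002.35 = -82.73 mGal over Δh = 911.9 − 531.3 = 380.6 m
Equal Bouguer anomalies ⇒ Δg_obs + (0.3086 − 0.04193ρ)·Δh = 0
0.3086 − 0.04193ρ = −Δg_obs/Δh = 0.21737
ρ = (0.3086 − 0.21737) / 0.04193 = 2.18 g/cm³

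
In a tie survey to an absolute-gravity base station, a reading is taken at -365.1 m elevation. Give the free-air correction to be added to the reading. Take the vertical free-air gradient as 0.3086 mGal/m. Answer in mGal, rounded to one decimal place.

Free-air correction = 0.3086 × -365.1 = -112.7 mGal

-112.7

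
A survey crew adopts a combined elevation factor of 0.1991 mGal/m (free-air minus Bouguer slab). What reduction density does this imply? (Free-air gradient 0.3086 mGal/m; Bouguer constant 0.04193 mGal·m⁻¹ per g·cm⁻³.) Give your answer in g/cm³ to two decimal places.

0.1991 = 0.3086 − 0.04193 × ρ
ρ = (0.3086 − 0.1991) / 0.04193 = 2.61 g/cm³

2.61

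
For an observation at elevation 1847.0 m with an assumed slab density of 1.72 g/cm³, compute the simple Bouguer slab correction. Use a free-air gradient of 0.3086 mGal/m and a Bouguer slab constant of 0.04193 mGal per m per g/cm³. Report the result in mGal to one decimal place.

Bouguer slab correction = 0.04193 × 1.72 × 1847.0 = 133.2 mGal

133.2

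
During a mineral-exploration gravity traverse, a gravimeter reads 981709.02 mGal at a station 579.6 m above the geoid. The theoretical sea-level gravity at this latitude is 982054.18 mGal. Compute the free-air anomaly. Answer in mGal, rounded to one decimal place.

-166.3

Free-air correction = 0.3086 × 579.6 = 178.86 mGal
Free-air anomaly = 981709.02 − 982054.18 + (178.86) = -166.30 mGal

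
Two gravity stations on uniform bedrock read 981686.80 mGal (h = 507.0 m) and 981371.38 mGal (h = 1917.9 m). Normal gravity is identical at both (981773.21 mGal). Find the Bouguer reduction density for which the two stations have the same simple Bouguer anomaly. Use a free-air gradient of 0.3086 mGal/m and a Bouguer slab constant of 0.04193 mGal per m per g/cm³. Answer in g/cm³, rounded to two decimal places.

2.03

Δg_obs = 981371.38 − 981686.80 = -315.42 mGal over Δh = 1917.9 − 507.0 = 1410.9 m
Equal Bouguer anomalies ⇒ Δg_obs + (0.3086 − 0.04193ρ)·Δh = 0
0.3086 − 0.04193ρ = −Δg_obs/Δh = 0.22356
ρ = (0.3086 − 0.22356) / 0.04193 = 2.03 g/cm³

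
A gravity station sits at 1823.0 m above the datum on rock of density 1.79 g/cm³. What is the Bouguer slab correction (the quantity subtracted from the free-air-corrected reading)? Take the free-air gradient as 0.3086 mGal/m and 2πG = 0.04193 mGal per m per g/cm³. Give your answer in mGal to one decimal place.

Bouguer slab correction = 0.04193 × 1.79 × 1823.0 = 136.8 mGal

136.8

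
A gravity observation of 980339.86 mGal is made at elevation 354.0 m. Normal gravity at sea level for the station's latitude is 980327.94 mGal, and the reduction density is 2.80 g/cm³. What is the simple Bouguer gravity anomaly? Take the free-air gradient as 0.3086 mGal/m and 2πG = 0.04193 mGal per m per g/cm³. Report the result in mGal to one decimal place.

Free-air correction = 0.3086 × 354.0 = 109.24 mGal
Free-air anomaly = 980339.86 − 980327.94 + (109.24) = 121.16 mGal
Bouguer slab correction = 0.04193 × 2.80 × 354.0 = 41.56 mGal
Simple Bouguer anomaly = 121.16 − (41.56) = 79.60 mGal

79.6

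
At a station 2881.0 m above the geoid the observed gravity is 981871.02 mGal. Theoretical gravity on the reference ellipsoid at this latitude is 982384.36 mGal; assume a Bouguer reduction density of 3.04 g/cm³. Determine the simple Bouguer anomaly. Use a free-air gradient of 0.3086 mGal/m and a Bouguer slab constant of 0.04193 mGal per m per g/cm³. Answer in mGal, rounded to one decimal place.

8.5

Free-air correction = 0.3086 × 2881.0 = 889.08 mGal
Free-air anomaly = 981871.02 − 982384.36 + (889.08) = 375.74 mGal
Bouguer slab correction = 0.04193 × 3.04 × 2881.0 = 367.23 mGal
Simple Bouguer anomaly = 375.74 − (367.23) = 8.51 mGal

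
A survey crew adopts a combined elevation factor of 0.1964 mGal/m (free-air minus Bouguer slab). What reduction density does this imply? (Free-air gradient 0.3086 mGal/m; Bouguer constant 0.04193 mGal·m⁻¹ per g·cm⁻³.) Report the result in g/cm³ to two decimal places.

2.68

0.1964 = 0.3086 − 0.04193 × ρ
ρ = (0.3086 − 0.1964) / 0.04193 = 2.68 g/cm³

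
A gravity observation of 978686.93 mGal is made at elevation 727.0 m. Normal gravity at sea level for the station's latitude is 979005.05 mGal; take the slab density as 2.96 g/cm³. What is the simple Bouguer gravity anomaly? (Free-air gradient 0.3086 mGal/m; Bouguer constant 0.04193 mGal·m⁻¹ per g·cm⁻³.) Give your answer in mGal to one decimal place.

-184.0

Free-air correction = 0.3086 × 727.0 = 224.35 mGal
Free-air anomaly = 978686.93 − 979005.05 + (224.35) = -93.77 mGal
Bouguer slab correction = 0.04193 × 2.96 × 727.0 = 90.23 mGal
Simple Bouguer anomaly = -93.77 − (90.23) = -184.00 mGal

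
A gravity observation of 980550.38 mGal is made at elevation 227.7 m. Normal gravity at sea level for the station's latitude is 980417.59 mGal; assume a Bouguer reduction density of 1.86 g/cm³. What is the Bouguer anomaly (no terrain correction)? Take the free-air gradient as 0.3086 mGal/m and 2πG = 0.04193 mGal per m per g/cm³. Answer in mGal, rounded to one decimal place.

185.3

Free-air correction = 0.3086 × 227.7 = 70.27 mGal
Free-air anomaly = 980550.38 − 980417.59 + (70.27) = 203.06 mGal
Bouguer slab correction = 0.04193 × 1.86 × 227.7 = 17.76 mGal
Simple Bouguer anomaly = 203.06 − (17.76) = 185.30 mGal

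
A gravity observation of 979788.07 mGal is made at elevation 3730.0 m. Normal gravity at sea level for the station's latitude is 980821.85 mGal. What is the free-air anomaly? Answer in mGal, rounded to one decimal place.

Free-air correction = 0.3086 × 3730.0 = 1151.08 mGal
Free-air anomaly = 979788.07 − 980821.85 + (1151.08) = 117.30 mGal

117.3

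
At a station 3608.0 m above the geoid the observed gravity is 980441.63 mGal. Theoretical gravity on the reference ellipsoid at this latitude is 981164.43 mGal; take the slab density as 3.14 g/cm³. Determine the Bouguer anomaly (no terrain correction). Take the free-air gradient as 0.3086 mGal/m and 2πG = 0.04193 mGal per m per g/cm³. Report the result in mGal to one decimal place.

Free-air correction = 0.3086 × 3608.0 = 1113.43 mGal
Free-air anomaly = 980441.63 − 981164.43 + (1113.43) = 390.63 mGal
Bouguer slab correction = 0.04193 × 3.14 × 3608.0 = 475.03 mGal
Simple Bouguer anomaly = 390.63 − (475.03) = -84.40 mGal

-84.4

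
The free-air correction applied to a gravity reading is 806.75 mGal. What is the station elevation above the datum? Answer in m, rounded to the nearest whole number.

2614

h = 806.75 / 0.3086 = 2614.23 m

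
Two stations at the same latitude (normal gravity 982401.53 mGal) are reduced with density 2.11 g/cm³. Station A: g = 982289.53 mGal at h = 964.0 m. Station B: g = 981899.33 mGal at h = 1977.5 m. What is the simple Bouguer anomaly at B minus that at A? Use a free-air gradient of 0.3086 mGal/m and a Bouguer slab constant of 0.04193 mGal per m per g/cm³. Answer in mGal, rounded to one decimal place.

-167.1

Δg_SB(A) = 982289.53 − 982401.53 + 0.3086×964.0 − 0.04193×2.11×964.0 = 100.20 mGal
Δg_SB(B) = 981899.33 − 982401.53 + 0.3086×1977.5 − 0.04193×2.11×1977.5 = -66.90 mGal
Difference = -66.90 − (100.20) = -167.10 mGal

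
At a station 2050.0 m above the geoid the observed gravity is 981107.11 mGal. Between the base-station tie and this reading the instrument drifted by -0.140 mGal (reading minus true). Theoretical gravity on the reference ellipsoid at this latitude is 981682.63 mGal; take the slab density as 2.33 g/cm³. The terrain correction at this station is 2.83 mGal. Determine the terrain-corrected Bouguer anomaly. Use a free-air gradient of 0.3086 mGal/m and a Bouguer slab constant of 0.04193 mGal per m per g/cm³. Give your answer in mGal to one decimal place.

Drift-corrected reading = 981107.11 − (-0.140) = 981107.250 mGal
Free-air correction = 0.3086 × 2050.0 = 632.63 mGal
Free-air anomaly = 981107.250 − 981682.63 + (632.63) = 57.250 mGal
Bouguer slab correction = 0.04193 × 2.33 × 2050.0 = 200.28 mGal
Simple Bouguer anomaly = 57.250 − (200.28) = -143.030 mGal
Complete Bouguer anomaly = -143.030 + 2.83 = -140.200 mGal

-140.2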